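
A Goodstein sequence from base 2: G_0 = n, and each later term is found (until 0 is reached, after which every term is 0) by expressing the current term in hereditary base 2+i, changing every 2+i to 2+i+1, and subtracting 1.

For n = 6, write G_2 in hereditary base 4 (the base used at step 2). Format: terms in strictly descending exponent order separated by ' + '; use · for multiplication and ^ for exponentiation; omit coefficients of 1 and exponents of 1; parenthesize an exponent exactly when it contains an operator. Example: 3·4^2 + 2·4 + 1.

4^4 + 1

[0] 6 ≡ 2^2 + 2 (base 2). Lift 3: 30. −1: 29.
[1] 29 ≡ 3^3 + 2 (base 3). Lift 4: 258. −1: 257.
[2] 257 ≡ 4^4 + 1 (base 4). Lift 5: 3126. −1: 3125.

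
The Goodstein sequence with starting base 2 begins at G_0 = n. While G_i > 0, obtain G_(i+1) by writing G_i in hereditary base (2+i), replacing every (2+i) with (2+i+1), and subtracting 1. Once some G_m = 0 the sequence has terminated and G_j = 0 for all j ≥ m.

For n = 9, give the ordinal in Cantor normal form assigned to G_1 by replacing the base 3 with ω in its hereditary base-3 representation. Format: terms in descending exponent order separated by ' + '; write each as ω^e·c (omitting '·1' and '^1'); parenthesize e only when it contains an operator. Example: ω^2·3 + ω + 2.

ω^(ω + 1)

G_0 = 9. HB_2(9) = 2^(2 + 1) + 1. Bump = 82. G_1 = 81.
G_1 = 81. HB_3(81) = 3^(3 + 1). Bump = 1024. G_2 = 1023.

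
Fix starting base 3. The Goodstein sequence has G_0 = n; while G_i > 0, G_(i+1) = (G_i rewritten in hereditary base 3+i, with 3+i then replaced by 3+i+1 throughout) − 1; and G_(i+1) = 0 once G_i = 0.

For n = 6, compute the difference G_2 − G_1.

0

G_0 = 6. HB_3(6) = 2·3. Bump = 8. G_1 = 7.
G_1 = 7. HB_4(7) = 4 + 3. Bump = 8. G_2 = 7.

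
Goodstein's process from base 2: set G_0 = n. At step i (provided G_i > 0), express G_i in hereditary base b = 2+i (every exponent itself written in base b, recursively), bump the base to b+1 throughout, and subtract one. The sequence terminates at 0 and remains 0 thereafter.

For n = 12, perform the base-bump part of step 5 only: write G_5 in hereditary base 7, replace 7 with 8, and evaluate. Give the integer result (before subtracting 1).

G_0=12  [base 2] 2^(2 + 1) + 2^2  →[2↦3]→  3^(3 + 1) + 3^3 = 108  −1 ⇒ G_1=107
G_1=107  [base 3] 3^(3 + 1) + 2·3^2 + 2·3 + 2  →[3↦4]→  4^(4 + 1) + 2·4^2 + 2·4 + 2 = 1066  −1 ⇒ G_2=1065
G_2=1065  [base 4] 4^(4 + 1) + 2·4^2 + 2·4 + 1  →[4↦5]→  5^(5 + 1) + 2·5^2 + 2·5 + 1 = 15686  −1 ⇒ G_3=15685
G_3=15685  [base 5] 5^(5 + 1) + 2·5^2 + 2·5  →[5↦6]→  6^(6 + 1) + 2·6^2 + 2·6 = 280020  −1 ⇒ G_4=280019
G_4=280019  [base 6] 6^(6 + 1) + 2·6^2 + 6 + 5  →[6↦7]→  7^(7 + 1) + 2·7^2 + 7 + 5 = 5764911  −1 ⇒ G_5=5764910

134217868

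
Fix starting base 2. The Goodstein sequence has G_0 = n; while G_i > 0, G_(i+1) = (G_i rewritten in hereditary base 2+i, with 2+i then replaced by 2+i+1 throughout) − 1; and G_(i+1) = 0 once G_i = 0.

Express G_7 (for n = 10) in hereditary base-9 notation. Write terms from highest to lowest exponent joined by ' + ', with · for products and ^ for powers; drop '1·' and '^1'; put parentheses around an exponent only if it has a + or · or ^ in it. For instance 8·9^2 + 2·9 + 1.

5·9^9 + 5·9^5 + 5·9^4 + 5·9^3 + 5·9^2 + 5·9 + 2

G_0=10  [base 2] 2^(2 + 1) + 2  →[2↦3]→  3^(3 + 1) + 3 = 84  −1 ⇒ G_1=83
G_1=83  [base 3] 3^(3 + 1) + 2  →[3↦4]→  4^(4 + 1) + 2 = 1026  −1 ⇒ G_2=1025
G_2=1025  [base 4] 4^(4 + 1) + 1  →[4↦5]→  5^(5 + 1) + 1 = 15626  −1 ⇒ G_3=15625
G_3=15625  [base 5] 5^(5 + 1)  →[5↦6]→  6^(6 + 1) = 279936  −1 ⇒ G_4=279935
G_4=279935  [base 6] 5·6^6 + 5·6^5 + 5·6^4 + 5·6^3 + 5·6^2 + 5·6 + 5  →[6↦7]→  5·7^7 + 5·7^5 + 5·7^4 + 5·7^3 + 5·7^2 + 5·7 + 5 = 4215755  −1 ⇒ G_5=4215754
G_5=4215754  [base 7] 5·7^7 + 5·7^5 + 5·7^4 + 5·7^3 + 5·7^2 + 5·7 + 4  →[7↦8]→  5·8^8 + 5·8^5 + 5·8^4 + 5·8^3 + 5·8^2 + 5·8 + 4 = 84073324  −1 ⇒ G_6=84073323
G_6=84073323  [base 8] 5·8^8 + 5·8^5 + 5·8^4 + 5·8^3 + 5·8^2 + 5·8 + 3  →[8↦9]→  5·9^9 + 5·9^5 + 5·9^4 + 5·9^3 + 5·9^2 + 5·9 + 3 = 1937434593  −1 ⇒ G_7=1937434592
G_7=1937434592  [base 9] 5·9^9 + 5·9^5 + 5·9^4 + 5·9^3 + 5·9^2 + 5·9 + 2  →[9↦10]→  5·10^10 + 5·10^5 + 5·10^4 + 5·10^3 + 5·10^2 + 5·10 + 2 = 50000555552  −1 ⇒ G_8=50000555551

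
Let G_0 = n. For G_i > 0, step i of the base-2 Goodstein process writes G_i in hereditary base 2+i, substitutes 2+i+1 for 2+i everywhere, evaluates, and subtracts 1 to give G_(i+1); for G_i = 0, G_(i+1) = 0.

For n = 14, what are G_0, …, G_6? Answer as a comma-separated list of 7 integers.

14, 110, 1281, 18750, 326591, 5862840, 134404971

base 2: 14 = 2^(2 + 1) + 2^2 + 2; at 3: 3^(3 + 1) + 3^3 + 3 = 111; next = 110
base 3: 110 = 3^(3 + 1) + 3^3 + 2; at 4: 4^(4 + 1) + 4^4 + 2 = 1282; next = 1281
base 4: 1281 = 4^(4 + 1) + 4^4 + 1; at 5: 5^(5 + 1) + 5^5 + 1 = 18751; next = 18750
base 5: 18750 = 5^(5 + 1) + 5^5; at 6: 6^(6 + 1) + 6^6 = 326592; next = 326591
base 6: 326591 = 6^(6 + 1) + 5·6^5 + 5·6^4 + 5·6^3 + 5·6^2 + 5·6 + 5; at 7: 7^(7 + 1) + 5·7^5 + 5·7^4 + 5·7^3 + 5·7^2 + 5·7 + 5 = 5862841; next = 5862840
base 7: 5862840 = 7^(7 + 1) + 5·7^5 + 5·7^4 + 5·7^3 + 5·7^2 + 5·7 + 4; at 8: 8^(8 + 1) + 5·8^5 + 5·8^4 + 5·8^3 + 5·8^2 + 5·8 + 4 = 134404972; next = 134404971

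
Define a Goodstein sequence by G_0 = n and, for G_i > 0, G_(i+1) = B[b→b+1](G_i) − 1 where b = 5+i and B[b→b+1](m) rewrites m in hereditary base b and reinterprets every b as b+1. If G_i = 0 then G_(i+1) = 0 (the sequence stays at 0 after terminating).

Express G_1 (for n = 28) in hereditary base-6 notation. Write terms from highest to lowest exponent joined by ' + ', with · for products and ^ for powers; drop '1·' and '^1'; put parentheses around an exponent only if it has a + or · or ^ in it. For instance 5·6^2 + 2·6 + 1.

G_0 = 28. HB_5(28) = 5^2 + 3. Bump = 39. G_1 = 38.
G_1 = 38. HB_6(38) = 6^2 + 2. Bump = 51. G_2 = 50.

6^2 + 2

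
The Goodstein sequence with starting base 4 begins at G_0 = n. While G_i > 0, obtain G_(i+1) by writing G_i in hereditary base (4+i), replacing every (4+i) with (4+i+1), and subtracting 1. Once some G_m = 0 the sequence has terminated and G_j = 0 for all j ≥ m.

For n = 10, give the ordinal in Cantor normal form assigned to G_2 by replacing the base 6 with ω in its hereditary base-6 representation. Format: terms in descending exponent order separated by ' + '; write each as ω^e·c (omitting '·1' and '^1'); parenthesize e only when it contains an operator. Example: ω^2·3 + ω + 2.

ω·2

10 —HB4→ 2·4 + 2 —bump→ 2·5 + 2 = 12 —(−1)→ 11
11 —HB5→ 2·5 + 1 —bump→ 2·6 + 1 = 13 —(−1)→ 12
12 —HB6→ 2·6 —bump→ 2·7 = 14 —(−1)→ 13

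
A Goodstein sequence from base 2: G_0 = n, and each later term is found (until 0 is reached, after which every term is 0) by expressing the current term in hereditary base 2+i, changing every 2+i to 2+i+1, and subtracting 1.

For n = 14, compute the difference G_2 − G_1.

1171

G_0=14  [base 2] 2^(2 + 1) + 2^2 + 2  →[2↦3]→  3^(3 + 1) + 3^3 + 3 = 111  −1 ⇒ G_1=110
G_1=110  [base 3] 3^(3 + 1) + 3^3 + 2  →[3↦4]→  4^(4 + 1) + 4^4 + 2 = 1282  −1 ⇒ G_2=1281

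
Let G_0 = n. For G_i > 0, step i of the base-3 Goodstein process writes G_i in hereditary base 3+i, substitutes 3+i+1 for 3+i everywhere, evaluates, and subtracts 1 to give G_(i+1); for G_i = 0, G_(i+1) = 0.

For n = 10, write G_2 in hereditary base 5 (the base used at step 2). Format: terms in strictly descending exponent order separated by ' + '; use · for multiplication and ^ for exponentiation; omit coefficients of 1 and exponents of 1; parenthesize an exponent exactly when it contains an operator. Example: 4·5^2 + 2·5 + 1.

[0] 10 ≡ 3^2 + 1 (base 3). Lift 4: 17. −1: 16.
[1] 16 ≡ 4^2 (base 4). Lift 5: 25. −1: 24.
[2] 24 ≡ 4·5 + 4 (base 5). Lift 6: 28. −1: 27.

4·5 + 4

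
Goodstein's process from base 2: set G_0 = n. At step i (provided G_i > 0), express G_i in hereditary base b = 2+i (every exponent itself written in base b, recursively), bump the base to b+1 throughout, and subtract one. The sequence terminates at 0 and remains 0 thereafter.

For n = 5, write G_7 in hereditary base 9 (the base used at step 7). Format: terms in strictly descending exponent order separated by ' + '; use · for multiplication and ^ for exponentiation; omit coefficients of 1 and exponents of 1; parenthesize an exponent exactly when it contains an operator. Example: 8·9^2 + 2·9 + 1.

3·9^3 + 3·9^2 + 2·9 + 6

G_0 = 5. HB_2(5) = 2^2 + 1. Bump = 28. G_1 = 27.
G_1 = 27. HB_3(27) = 3^3. Bump = 256. G_2 = 255.
G_2 = 255. HB_4(255) = 3·4^3 + 3·4^2 + 3·4 + 3. Bump = 468. G_3 = 467.
G_3 = 467. HB_5(467) = 3·5^3 + 3·5^2 + 3·5 + 2. Bump = 776. G_4 = 775.
G_4 = 775. HB_6(775) = 3·6^3 + 3·6^2 + 3·6 + 1. Bump = 1198. G_5 = 1197.
G_5 = 1197. HB_7(1197) = 3·7^3 + 3·7^2 + 3·7. Bump = 1752. G_6 = 1751.
G_6 = 1751. HB_8(1751) = 3·8^3 + 3·8^2 + 2·8 + 7. Bump = 2455. G_7 = 2454.
G_7 = 2454. HB_9(2454) = 3·9^3 + 3·9^2 + 2·9 + 6. Bump = 3326. G_8 = 3325.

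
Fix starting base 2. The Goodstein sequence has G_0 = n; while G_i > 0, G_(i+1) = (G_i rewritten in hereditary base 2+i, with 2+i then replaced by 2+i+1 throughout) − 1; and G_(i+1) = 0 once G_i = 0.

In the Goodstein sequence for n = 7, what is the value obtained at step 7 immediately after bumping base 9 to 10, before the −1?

77777776

[0] 7 ≡ 2^2 + 2 + 1 (base 2). Lift 3: 31. −1: 30.
[1] 30 ≡ 3^3 + 3 (base 3). Lift 4: 260. −1: 259.
[2] 259 ≡ 4^4 + 3 (base 4). Lift 5: 3128. −1: 3127.
[3] 3127 ≡ 5^5 + 2 (base 5). Lift 6: 46658. −1: 46657.
[4] 46657 ≡ 6^6 + 1 (base 6). Lift 7: 823544. −1: 823543.
[5] 823543 ≡ 7^7 (base 7). Lift 8: 16777216. −1: 16777215.
[6] 16777215 ≡ 7·8^7 + 7·8^6 + 7·8^5 + 7·8^4 + 7·8^3 + 7·8^2 + 7·8 + 7 (base 8). Lift 9: 37665880. −1: 37665879.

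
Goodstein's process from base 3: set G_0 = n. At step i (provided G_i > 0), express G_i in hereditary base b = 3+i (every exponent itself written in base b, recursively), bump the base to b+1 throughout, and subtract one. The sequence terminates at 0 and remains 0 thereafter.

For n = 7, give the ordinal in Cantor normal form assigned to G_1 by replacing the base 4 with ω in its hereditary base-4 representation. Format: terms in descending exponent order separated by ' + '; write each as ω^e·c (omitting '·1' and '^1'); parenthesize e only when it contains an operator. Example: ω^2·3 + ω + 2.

[0] 7 ≡ 2·3 + 1 (base 3). Lift 4: 9. −1: 8.
[1] 8 ≡ 2·4 (base 4). Lift 5: 10. −1: 9.

ω·2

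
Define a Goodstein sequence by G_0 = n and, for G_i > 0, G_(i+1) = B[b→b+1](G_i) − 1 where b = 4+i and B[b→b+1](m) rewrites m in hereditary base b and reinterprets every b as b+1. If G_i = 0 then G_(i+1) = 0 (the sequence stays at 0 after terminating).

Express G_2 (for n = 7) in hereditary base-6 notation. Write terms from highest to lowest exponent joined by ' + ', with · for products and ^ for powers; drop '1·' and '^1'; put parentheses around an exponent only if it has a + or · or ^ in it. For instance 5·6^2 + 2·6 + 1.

6 + 1

base 4: 7 = 4 + 3; at 5: 5 + 3 = 8; next = 7
base 5: 7 = 5 + 2; at 6: 6 + 2 = 8; next = 7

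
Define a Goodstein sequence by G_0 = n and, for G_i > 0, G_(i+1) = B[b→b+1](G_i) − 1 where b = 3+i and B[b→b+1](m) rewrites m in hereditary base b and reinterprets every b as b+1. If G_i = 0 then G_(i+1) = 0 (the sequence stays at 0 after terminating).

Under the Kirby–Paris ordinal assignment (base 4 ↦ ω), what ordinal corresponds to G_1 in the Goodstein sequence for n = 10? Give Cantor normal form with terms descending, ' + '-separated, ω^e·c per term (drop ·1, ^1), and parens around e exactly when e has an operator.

ω^2

base 3: 10 = 3^2 + 1; at 4: 4^2 + 1 = 17; next = 16
base 4: 16 = 4^2; at 5: 5^2 = 25; next = 24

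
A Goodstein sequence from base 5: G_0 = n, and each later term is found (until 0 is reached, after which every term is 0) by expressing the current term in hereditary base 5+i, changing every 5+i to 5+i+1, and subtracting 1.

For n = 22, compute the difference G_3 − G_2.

3

G_0 = 22. HB_5(22) = 4·5 + 2. Bump = 26. G_1 = 25.
G_1 = 25. HB_6(25) = 4·6 + 1. Bump = 29. G_2 = 28.
G_2 = 28. HB_7(28) = 4·7. Bump = 32. G_3 = 31.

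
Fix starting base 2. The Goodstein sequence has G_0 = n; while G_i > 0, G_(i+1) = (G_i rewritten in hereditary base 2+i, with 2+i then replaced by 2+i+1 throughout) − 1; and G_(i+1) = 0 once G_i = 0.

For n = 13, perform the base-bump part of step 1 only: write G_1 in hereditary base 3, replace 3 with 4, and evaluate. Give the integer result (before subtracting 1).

1280

(0) 13|_2 = 2^(2 + 1) + 2^2 + 1 ↦ 3^(3 + 1) + 3^3 + 1|_3 = 109 ⇒ 108
(1) 108|_3 = 3^(3 + 1) + 3^3 ↦ 4^(4 + 1) + 4^4|_4 = 1280 ⇒ 1279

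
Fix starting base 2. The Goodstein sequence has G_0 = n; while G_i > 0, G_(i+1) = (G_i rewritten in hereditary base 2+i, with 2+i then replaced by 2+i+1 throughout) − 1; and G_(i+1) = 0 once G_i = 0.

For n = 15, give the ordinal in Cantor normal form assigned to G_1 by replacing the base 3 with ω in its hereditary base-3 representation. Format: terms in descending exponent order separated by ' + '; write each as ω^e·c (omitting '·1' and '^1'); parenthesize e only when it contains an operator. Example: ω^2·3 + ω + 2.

ω^(ω + 1) + ω^ω + ω

i=0: 15 = 2^(2 + 1) + 2^2 + 2 + 1 (b=2); 2→3: 3^(3 + 1) + 3^3 + 3 + 1 = 112; 112−1 = 111
i=1: 111 = 3^(3 + 1) + 3^3 + 3 (b=3); 3→4: 4^(4 + 1) + 4^4 + 4 = 1284; 1284−1 = 1283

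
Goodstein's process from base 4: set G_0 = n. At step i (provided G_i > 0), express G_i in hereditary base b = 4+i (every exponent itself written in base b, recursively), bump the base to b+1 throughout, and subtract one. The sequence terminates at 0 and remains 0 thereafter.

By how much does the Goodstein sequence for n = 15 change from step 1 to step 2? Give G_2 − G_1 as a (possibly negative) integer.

2

G_0=15  [base 4] 3·4 + 3  →[4↦5]→  3·5 + 3 = 18  −1 ⇒ G_1=17
G_1=17  [base 5] 3·5 + 2  →[5↦6]→  3·6 + 2 = 20  −1 ⇒ G_2=19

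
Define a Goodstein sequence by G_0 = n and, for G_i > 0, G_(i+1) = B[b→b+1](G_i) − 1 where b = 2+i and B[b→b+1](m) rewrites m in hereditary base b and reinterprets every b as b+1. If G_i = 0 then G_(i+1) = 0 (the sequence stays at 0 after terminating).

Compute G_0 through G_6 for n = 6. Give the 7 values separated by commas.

6, 29, 257, 3125, 46655, 98039, 187243

G_0=6  [base 2] 2^2 + 2  →[2↦3]→  3^3 + 3 = 30  −1 ⇒ G_1=29
G_1=29  [base 3] 3^3 + 2  →[3↦4]→  4^4 + 2 = 258  −1 ⇒ G_2=257
G_2=257  [base 4] 4^4 + 1  →[4↦5]→  5^5 + 1 = 3126  −1 ⇒ G_3=3125
G_3=3125  [base 5] 5^5  →[5↦6]→  6^6 = 46656  −1 ⇒ G_4=46655
G_4=46655  [base 6] 5·6^5 + 5·6^4 + 5·6^3 + 5·6^2 + 5·6 + 5  →[6↦7]→  5·7^5 + 5·7^4 + 5·7^3 + 5·7^2 + 5·7 + 5 = 98040  −1 ⇒ G_5=98039
G_5=98039  [base 7] 5·7^5 + 5·7^4 + 5·7^3 + 5·7^2 + 5·7 + 4  →[7↦8]→  5·8^5 + 5·8^4 + 5·8^3 + 5·8^2 + 5·8 + 4 = 187244  −1 ⇒ G_6=187243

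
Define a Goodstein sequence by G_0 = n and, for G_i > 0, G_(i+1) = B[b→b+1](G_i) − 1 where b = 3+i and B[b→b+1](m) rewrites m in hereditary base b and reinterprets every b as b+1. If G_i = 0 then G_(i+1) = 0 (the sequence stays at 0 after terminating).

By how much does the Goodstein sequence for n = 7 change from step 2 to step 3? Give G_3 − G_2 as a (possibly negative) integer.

(0) 7|_3 = 2·3 + 1 ↦ 2·4 + 1|_4 = 9 ⇒ 8
(1) 8|_4 = 2·4 ↦ 2·5|_5 = 10 ⇒ 9
(2) 9|_5 = 5 + 4 ↦ 6 + 4|_6 = 10 ⇒ 9

0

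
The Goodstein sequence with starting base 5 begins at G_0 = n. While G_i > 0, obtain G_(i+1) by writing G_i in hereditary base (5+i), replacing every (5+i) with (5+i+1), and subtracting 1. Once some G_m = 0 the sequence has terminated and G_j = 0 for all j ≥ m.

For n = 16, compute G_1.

[0] 16 ≡ 3·5 + 1 (base 5). Lift 6: 19. −1: 18.
[1] 18 ≡ 3·6 (base 6). Lift 7: 21. −1: 20.

18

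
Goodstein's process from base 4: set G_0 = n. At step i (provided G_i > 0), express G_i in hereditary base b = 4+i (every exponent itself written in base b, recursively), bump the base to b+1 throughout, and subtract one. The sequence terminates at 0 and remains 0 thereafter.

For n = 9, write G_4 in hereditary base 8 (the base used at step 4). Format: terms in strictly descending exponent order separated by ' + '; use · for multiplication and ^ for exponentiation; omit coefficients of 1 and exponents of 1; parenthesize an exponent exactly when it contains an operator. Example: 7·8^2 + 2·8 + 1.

i=0: 9 = 2·4 + 1 (b=4); 4→5: 2·5 + 1 = 11; 11−1 = 10
i=1: 10 = 2·5 (b=5); 5→6: 2·6 = 12; 12−1 = 11
i=2: 11 = 6 + 5 (b=6); 6→7: 7 + 5 = 12; 12−1 = 11
i=3: 11 = 7 + 4 (b=7); 7→8: 8 + 4 = 12; 12−1 = 11

8 + 3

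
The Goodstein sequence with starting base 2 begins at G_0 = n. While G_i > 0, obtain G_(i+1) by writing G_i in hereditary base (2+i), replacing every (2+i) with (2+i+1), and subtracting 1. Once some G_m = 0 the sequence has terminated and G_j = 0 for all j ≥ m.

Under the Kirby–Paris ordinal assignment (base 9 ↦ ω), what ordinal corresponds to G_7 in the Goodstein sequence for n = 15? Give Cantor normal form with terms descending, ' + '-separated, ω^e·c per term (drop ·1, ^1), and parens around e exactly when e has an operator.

ω^(ω + 1) + ω^7·7 + ω^6·7 + ω^5·7 + ω^4·7 + ω^3·7 + ω^2·7 + ω·7 + 6

G_0 = 15. HB_2(15) = 2^(2 + 1) + 2^2 + 2 + 1. Bump = 112. G_1 = 111.
G_1 = 111. HB_3(111) = 3^(3 + 1) + 3^3 + 3. Bump = 1284. G_2 = 1283.
G_2 = 1283. HB_4(1283) = 4^(4 + 1) + 4^4 + 3. Bump = 18753. G_3 = 18752.
G_3 = 18752. HB_5(18752) = 5^(5 + 1) + 5^5 + 2. Bump = 326594. G_4 = 326593.
G_4 = 326593. HB_6(326593) = 6^(6 + 1) + 6^6 + 1. Bump = 6588345. G_5 = 6588344.
G_5 = 6588344. HB_7(6588344) = 7^(7 + 1) + 7^7. Bump = 150994944. G_6 = 150994943.
G_6 = 150994943. HB_8(150994943) = 8^(8 + 1) + 7·8^7 + 7·8^6 + 7·8^5 + 7·8^4 + 7·8^3 + 7·8^2 + 7·8 + 7. Bump = 3524450281. G_7 = 3524450280.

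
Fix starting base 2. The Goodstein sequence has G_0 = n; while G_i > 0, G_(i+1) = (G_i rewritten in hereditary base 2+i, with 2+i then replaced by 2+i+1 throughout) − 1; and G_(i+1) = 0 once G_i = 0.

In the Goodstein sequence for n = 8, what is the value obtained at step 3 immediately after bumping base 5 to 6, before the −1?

93396

base 2: 8 = 2^(2 + 1); at 3: 3^(3 + 1) = 81; next = 80
base 3: 80 = 2·3^3 + 2·3^2 + 2·3 + 2; at 4: 2·4^4 + 2·4^2 + 2·4 + 2 = 554; next = 553
base 4: 553 = 2·4^4 + 2·4^2 + 2·4 + 1; at 5: 2·5^5 + 2·5^2 + 2·5 + 1 = 6311; next = 6310
base 5: 6310 = 2·5^5 + 2·5^2 + 2·5; at 6: 2·6^6 + 2·6^2 + 2·6 = 93396; next = 93395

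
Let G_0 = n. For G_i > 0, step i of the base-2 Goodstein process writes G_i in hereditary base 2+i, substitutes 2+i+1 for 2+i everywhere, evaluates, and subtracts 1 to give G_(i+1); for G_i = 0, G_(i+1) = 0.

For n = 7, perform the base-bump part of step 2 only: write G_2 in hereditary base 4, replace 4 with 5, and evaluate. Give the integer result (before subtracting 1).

3128

G_0 = 7. HB_2(7) = 2^2 + 2 + 1. Bump = 31. G_1 = 30.
G_1 = 30. HB_3(30) = 3^3 + 3. Bump = 260. G_2 = 259.
G_2 = 259. HB_4(259) = 4^4 + 3. Bump = 3128. G_3 = 3127.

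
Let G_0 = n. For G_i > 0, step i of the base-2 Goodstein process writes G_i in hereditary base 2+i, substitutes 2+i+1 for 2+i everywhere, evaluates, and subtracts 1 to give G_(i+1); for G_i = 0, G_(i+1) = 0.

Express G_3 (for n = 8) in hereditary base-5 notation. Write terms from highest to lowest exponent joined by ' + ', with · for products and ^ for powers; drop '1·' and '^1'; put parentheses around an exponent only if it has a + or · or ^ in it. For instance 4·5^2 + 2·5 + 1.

2·5^5 + 2·5^2 + 2·5

i=0: 8 = 2^(2 + 1) (b=2); 2→3: 3^(3 + 1) = 81; 81−1 = 80
i=1: 80 = 2·3^3 + 2·3^2 + 2·3 + 2 (b=3); 3→4: 2·4^4 + 2·4^2 + 2·4 + 2 = 554; 554−1 = 553
i=2: 553 = 2·4^4 + 2·4^2 + 2·4 + 1 (b=4); 4→5: 2·5^5 + 2·5^2 + 2·5 + 1 = 6311; 6311−1 = 6310
i=3: 6310 = 2·5^5 + 2·5^2 + 2·5 (b=5); 5→6: 2·6^6 + 2·6^2 + 2·6 = 93396; 93396−1 = 93395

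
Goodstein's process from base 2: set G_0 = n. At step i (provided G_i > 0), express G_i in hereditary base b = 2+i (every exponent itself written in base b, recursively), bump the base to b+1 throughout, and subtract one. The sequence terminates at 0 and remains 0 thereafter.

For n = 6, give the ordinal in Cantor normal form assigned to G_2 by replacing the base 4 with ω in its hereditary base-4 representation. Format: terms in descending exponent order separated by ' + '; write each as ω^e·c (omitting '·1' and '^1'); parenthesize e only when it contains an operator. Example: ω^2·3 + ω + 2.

ω^ω + 1

G_0=6  [base 2] 2^2 + 2  →[2↦3]→  3^3 + 3 = 30  −1 ⇒ G_1=29
G_1=29  [base 3] 3^3 + 2  →[3↦4]→  4^4 + 2 = 258  −1 ⇒ G_2=257
G_2=257  [base 4] 4^4 + 1  →[4↦5]→  5^5 + 1 = 3126  −1 ⇒ G_3=3125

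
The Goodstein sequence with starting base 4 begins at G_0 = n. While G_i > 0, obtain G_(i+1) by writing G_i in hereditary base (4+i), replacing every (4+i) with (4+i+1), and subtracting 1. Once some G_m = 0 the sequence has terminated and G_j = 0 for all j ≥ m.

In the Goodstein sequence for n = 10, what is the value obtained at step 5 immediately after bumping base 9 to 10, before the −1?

(0) 10|_4 = 2·4 + 2 ↦ 2·5 + 2|_5 = 12 ⇒ 11
(1) 11|_5 = 2·5 + 1 ↦ 2·6 + 1|_6 = 13 ⇒ 12
(2) 12|_6 = 2·6 ↦ 2·7|_7 = 14 ⇒ 13
(3) 13|_7 = 7 + 6 ↦ 8 + 6|_8 = 14 ⇒ 13
(4) 13|_8 = 8 + 5 ↦ 9 + 5|_9 = 14 ⇒ 13
(5) 13|_9 = 9 + 4 ↦ 10 + 4|_10 = 14 ⇒ 13

14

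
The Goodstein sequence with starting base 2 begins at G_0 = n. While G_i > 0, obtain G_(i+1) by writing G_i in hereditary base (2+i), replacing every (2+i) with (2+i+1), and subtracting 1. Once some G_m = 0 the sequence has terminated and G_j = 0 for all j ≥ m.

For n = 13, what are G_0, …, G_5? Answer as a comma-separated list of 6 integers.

G_0 = 13. HB_2(13) = 2^(2 + 1) + 2^2 + 1. Bump = 109. G_1 = 108.
G_1 = 108. HB_3(108) = 3^(3 + 1) + 3^3. Bump = 1280. G_2 = 1279.
G_2 = 1279. HB_4(1279) = 4^(4 + 1) + 3·4^3 + 3·4^2 + 3·4 + 3. Bump = 16093. G_3 = 16092.
G_3 = 16092. HB_5(16092) = 5^(5 + 1) + 3·5^3 + 3·5^2 + 3·5 + 2. Bump = 280712. G_4 = 280711.
G_4 = 280711. HB_6(280711) = 6^(6 + 1) + 3·6^3 + 3·6^2 + 3·6 + 1. Bump = 5765999. G_5 = 5765998.

13, 108, 1279, 16092, 280711, 5765998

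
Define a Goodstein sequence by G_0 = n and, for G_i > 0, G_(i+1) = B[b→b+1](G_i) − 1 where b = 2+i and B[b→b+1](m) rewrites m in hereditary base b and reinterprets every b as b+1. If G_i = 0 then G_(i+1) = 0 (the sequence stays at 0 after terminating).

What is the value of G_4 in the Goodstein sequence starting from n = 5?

(0) 5|_2 = 2^2 + 1 ↦ 3^3 + 1|_3 = 28 ⇒ 27
(1) 27|_3 = 3^3 ↦ 4^4|_4 = 256 ⇒ 255
(2) 255|_4 = 3·4^3 + 3·4^2 + 3·4 + 3 ↦ 3·5^3 + 3·5^2 + 3·5 + 3|_5 = 468 ⇒ 467
(3) 467|_5 = 3·5^3 + 3·5^2 + 3·5 + 2 ↦ 3·6^3 + 3·6^2 + 3·6 + 2|_6 = 776 ⇒ 775
(4) 775|_6 = 3·6^3 + 3·6^2 + 3·6 + 1 ↦ 3·7^3 + 3·7^2 + 3·7 + 1|_7 = 1198 ⇒ 1197

775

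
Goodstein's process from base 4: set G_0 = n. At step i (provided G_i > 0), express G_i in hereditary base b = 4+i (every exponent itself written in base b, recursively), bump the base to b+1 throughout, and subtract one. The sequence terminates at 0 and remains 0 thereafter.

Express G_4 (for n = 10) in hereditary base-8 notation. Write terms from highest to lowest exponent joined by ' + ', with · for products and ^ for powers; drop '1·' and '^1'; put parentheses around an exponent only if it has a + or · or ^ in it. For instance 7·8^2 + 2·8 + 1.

8 + 5

i=0: 10 = 2·4 + 2 (b=4); 4→5: 2·5 + 2 = 12; 12−1 = 11
i=1: 11 = 2·5 + 1 (b=5); 5→6: 2·6 + 1 = 13; 13−1 = 12
i=2: 12 = 2·6 (b=6); 6→7: 2·7 = 14; 14−1 = 13
i=3: 13 = 7 + 6 (b=7); 7→8: 8 + 6 = 14; 14−1 = 13
i=4: 13 = 8 + 5 (b=8); 8→9: 9 + 5 = 14; 14−1 = 13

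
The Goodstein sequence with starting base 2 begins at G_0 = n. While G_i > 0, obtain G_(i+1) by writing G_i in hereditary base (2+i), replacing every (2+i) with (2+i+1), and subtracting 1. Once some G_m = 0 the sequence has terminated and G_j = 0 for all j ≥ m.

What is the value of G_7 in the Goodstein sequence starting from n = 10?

G_0=10  [base 2] 2^(2 + 1) + 2  →[2↦3]→  3^(3 + 1) + 3 = 84  −1 ⇒ G_1=83
G_1=83  [base 3] 3^(3 + 1) + 2  →[3↦4]→  4^(4 + 1) + 2 = 1026  −1 ⇒ G_2=1025
G_2=1025  [base 4] 4^(4 + 1) + 1  →[4↦5]→  5^(5 + 1) + 1 = 15626  −1 ⇒ G_3=15625
G_3=15625  [base 5] 5^(5 + 1)  →[5↦6]→  6^(6 + 1) = 279936  −1 ⇒ G_4=279935
G_4=279935  [base 6] 5·6^6 + 5·6^5 + 5·6^4 + 5·6^3 + 5·6^2 + 5·6 + 5  →[6↦7]→  5·7^7 + 5·7^5 + 5·7^4 + 5·7^3 + 5·7^2 + 5·7 + 5 = 4215755  −1 ⇒ G_5=4215754
G_5=4215754  [base 7] 5·7^7 + 5·7^5 + 5·7^4 + 5·7^3 + 5·7^2 + 5·7 + 4  →[7↦8]→  5·8^8 + 5·8^5 + 5·8^4 + 5·8^3 + 5·8^2 + 5·8 + 4 = 84073324  −1 ⇒ G_6=84073323
G_6=84073323  [base 8] 5·8^8 + 5·8^5 + 5·8^4 + 5·8^3 + 5·8^2 + 5·8 + 3  →[8↦9]→  5·9^9 + 5·9^5 + 5·9^4 + 5·9^3 + 5·9^2 + 5·9 + 3 = 1937434593  −1 ⇒ G_7=1937434592
G_7=1937434592  [base 9] 5·9^9 + 5·9^5 + 5·9^4 + 5·9^3 + 5·9^2 + 5·9 + 2  →[9↦10]→  5·10^10 + 5·10^5 + 5·10^4 + 5·10^3 + 5·10^2 + 5·10 + 2 = 50000555552  −1 ⇒ G_8=50000555551

1937434592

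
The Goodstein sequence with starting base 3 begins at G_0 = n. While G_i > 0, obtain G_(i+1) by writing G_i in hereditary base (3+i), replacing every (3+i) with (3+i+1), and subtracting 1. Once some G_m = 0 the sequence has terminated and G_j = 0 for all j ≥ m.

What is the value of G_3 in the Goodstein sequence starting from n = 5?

5 —HB3→ 3 + 2 —bump→ 4 + 2 = 6 —(−1)→ 5
5 —HB4→ 4 + 1 —bump→ 5 + 1 = 6 —(−1)→ 5
5 —HB5→ 5 —bump→ 6 = 6 —(−1)→ 5

5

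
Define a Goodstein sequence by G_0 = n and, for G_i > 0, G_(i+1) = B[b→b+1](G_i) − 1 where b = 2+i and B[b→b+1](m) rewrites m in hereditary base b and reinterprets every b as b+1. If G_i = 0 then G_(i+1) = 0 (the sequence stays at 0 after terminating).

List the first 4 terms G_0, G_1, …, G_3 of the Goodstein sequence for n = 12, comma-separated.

G_0=12  [base 2] 2^(2 + 1) + 2^2  →[2↦3]→  3^(3 + 1) + 3^3 = 108  −1 ⇒ G_1=107
G_1=107  [base 3] 3^(3 + 1) + 2·3^2 + 2·3 + 2  →[3↦4]→  4^(4 + 1) + 2·4^2 + 2·4 + 2 = 1066  −1 ⇒ G_2=1065
G_2=1065  [base 4] 4^(4 + 1) + 2·4^2 + 2·4 + 1  →[4↦5]→  5^(5 + 1) + 2·5^2 + 2·5 + 1 = 15686  −1 ⇒ G_3=15685

12, 107, 1065, 15685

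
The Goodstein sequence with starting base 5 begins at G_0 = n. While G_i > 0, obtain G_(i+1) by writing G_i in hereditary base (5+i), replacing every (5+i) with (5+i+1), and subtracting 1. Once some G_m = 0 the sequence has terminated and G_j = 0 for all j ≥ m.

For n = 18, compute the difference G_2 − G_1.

2

(0) 18|_5 = 3·5 + 3 ↦ 3·6 + 3|_6 = 21 ⇒ 20
(1) 20|_6 = 3·6 + 2 ↦ 3·7 + 2|_7 = 23 ⇒ 22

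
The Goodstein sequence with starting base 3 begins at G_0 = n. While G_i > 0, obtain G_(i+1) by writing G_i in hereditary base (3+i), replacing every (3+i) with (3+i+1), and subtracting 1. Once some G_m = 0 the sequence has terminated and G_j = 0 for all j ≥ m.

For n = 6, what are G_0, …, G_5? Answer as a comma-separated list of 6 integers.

base 3: 6 = 2·3; at 4: 2·4 = 8; next = 7
base 4: 7 = 4 + 3; at 5: 5 + 3 = 8; next = 7
base 5: 7 = 5 + 2; at 6: 6 + 2 = 8; next = 7
base 6: 7 = 6 + 1; at 7: 7 + 1 = 8; next = 7
base 7: 7 = 7; at 8: 8 = 8; next = 7

6, 7, 7, 7, 7, 7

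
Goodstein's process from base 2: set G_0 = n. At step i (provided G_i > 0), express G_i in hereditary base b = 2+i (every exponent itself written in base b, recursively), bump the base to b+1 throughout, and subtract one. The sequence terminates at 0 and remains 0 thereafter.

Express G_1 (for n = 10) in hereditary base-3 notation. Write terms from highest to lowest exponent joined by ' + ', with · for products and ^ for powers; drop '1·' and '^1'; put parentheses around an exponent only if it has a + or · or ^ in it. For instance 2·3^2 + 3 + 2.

i=0: 10 = 2^(2 + 1) + 2 (b=2); 2→3: 3^(3 + 1) + 3 = 84; 84−1 = 83
i=1: 83 = 3^(3 + 1) + 2 (b=3); 3→4: 4^(4 + 1) + 2 = 1026; 1026−1 = 1025

3^(3 + 1) + 2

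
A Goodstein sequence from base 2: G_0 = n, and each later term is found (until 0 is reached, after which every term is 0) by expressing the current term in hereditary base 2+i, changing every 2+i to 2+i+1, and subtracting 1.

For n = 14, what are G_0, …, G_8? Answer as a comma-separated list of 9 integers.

G_0 = 14. HB_2(14) = 2^(2 + 1) + 2^2 + 2. Bump = 111. G_1 = 110.
G_1 = 110. HB_3(110) = 3^(3 + 1) + 3^3 + 2. Bump = 1282. G_2 = 1281.
G_2 = 1281. HB_4(1281) = 4^(4 + 1) + 4^4 + 1. Bump = 18751. G_3 = 18750.
G_3 = 18750. HB_5(18750) = 5^(5 + 1) + 5^5. Bump = 326592. G_4 = 326591.
G_4 = 326591. HB_6(326591) = 6^(6 + 1) + 5·6^5 + 5·6^4 + 5·6^3 + 5·6^2 + 5·6 + 5. Bump = 5862841. G_5 = 5862840.
G_5 = 5862840. HB_7(5862840) = 7^(7 + 1) + 5·7^5 + 5·7^4 + 5·7^3 + 5·7^2 + 5·7 + 4. Bump = 134404972. G_6 = 134404971.
G_6 = 134404971. HB_8(134404971) = 8^(8 + 1) + 5·8^5 + 5·8^4 + 5·8^3 + 5·8^2 + 5·8 + 3. Bump = 3487116549. G_7 = 3487116548.
G_7 = 3487116548. HB_9(3487116548) = 9^(9 + 1) + 5·9^5 + 5·9^4 + 5·9^3 + 5·9^2 + 5·9 + 2. Bump = 100000555552. G_8 = 100000555551.

14, 110, 1281, 18750, 326591, 5862840, 134404971, 3487116548, 100000555551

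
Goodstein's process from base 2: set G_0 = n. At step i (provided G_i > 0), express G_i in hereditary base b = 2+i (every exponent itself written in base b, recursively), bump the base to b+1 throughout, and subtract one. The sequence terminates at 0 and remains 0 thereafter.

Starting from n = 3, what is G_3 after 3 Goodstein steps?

3 —HB2→ 2 + 1 —bump→ 3 + 1 = 4 —(−1)→ 3
3 —HB3→ 3 —bump→ 4 = 4 —(−1)→ 3
3 —HB4→ 3 —bump→ 3 = 3 —(−1)→ 2
2 —HB5→ 2 —bump→ 2 = 2 —(−1)→ 1

2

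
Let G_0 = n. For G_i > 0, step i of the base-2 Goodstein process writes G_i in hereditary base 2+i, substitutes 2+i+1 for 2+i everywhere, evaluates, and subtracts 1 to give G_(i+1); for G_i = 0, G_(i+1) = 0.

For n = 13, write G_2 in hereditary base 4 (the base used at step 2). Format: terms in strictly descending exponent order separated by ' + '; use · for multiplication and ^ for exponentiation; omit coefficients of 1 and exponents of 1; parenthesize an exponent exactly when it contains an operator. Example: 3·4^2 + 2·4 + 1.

4^(4 + 1) + 3·4^3 + 3·4^2 + 3·4 + 3

13 —HB2→ 2^(2 + 1) + 2^2 + 1 —bump→ 3^(3 + 1) + 3^3 + 1 = 109 —(−1)→ 108
108 —HB3→ 3^(3 + 1) + 3^3 —bump→ 4^(4 + 1) + 4^4 = 1280 —(−1)→ 1279
1279 —HB4→ 4^(4 + 1) + 3·4^3 + 3·4^2 + 3·4 + 3 —bump→ 5^(5 + 1) + 3·5^3 + 3·5^2 + 3·5 + 3 = 16093 —(−1)→ 16092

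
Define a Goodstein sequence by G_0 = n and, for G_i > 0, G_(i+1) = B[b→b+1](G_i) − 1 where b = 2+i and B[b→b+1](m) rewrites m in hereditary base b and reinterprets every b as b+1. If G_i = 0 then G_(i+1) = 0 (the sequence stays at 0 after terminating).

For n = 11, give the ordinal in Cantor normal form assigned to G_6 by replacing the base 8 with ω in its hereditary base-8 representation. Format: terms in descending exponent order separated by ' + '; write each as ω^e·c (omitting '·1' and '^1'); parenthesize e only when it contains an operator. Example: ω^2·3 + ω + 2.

step 0: 11 = 2^(2 + 1) + 2 + 1; sub 3 for 2: 3^(3 + 1) + 3 + 1; = 85; G_1 = 85−1 = 84
step 1: 84 = 3^(3 + 1) + 3; sub 4 for 3: 4^(4 + 1) + 4; = 1028; G_2 = 1028−1 = 1027
step 2: 1027 = 4^(4 + 1) + 3; sub 5 for 4: 5^(5 + 1) + 3; = 15628; G_3 = 15628−1 = 15627
step 3: 15627 = 5^(5 + 1) + 2; sub 6 for 5: 6^(6 + 1) + 2; = 279938; G_4 = 279938−1 = 279937
step 4: 279937 = 6^(6 + 1) + 1; sub 7 for 6: 7^(7 + 1) + 1; = 5764802; G_5 = 5764802−1 = 5764801
step 5: 5764801 = 7^(7 + 1); sub 8 for 7: 8^(8 + 1); = 134217728; G_6 = 134217728−1 = 134217727
step 6: 134217727 = 7·8^8 + 7·8^7 + 7·8^6 + 7·8^5 + 7·8^4 + 7·8^3 + 7·8^2 + 7·8 + 7; sub 9 for 8: 7·9^9 + 7·9^7 + 7·9^6 + 7·9^5 + 7·9^4 + 7·9^3 + 7·9^2 + 7·9 + 7; = 2749609303; G_7 = 2749609303−1 = 2749609302

ω^ω·7 + ω^7·7 + ω^6·7 + ω^5·7 + ω^4·7 + ω^3·7 + ω^2·7 + ω·7 + 7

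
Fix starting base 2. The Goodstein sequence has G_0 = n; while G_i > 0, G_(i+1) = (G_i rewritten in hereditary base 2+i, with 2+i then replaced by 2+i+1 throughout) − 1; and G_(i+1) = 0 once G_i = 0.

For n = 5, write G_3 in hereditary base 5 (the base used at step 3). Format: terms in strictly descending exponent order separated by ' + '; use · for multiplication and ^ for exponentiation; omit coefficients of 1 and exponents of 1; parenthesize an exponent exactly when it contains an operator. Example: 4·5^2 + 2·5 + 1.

G_0 = 5. HB_2(5) = 2^2 + 1. Bump = 28. G_1 = 27.
G_1 = 27. HB_3(27) = 3^3. Bump = 256. G_2 = 255.
G_2 = 255. HB_4(255) = 3·4^3 + 3·4^2 + 3·4 + 3. Bump = 468. G_3 = 467.
G_3 = 467. HB_5(467) = 3·5^3 + 3·5^2 + 3·5 + 2. Bump = 776. G_4 = 775.

3·5^3 + 3·5^2 + 3·5 + 2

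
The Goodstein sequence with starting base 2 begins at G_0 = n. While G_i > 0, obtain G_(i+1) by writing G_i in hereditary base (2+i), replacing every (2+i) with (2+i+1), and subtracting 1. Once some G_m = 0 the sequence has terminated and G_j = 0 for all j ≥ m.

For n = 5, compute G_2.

255

(0) 5|_2 = 2^2 + 1 ↦ 3^3 + 1|_3 = 28 ⇒ 27
(1) 27|_3 = 3^3 ↦ 4^4|_4 = 256 ⇒ 255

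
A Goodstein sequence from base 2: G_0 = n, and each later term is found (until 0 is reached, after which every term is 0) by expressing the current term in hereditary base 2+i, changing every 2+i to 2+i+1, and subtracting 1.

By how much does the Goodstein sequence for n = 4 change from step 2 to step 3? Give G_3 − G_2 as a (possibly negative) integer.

base 2: 4 = 2^2; at 3: 3^3 = 27; next = 26
base 3: 26 = 2·3^2 + 2·3 + 2; at 4: 2·4^2 + 2·4 + 2 = 42; next = 41
base 4: 41 = 2·4^2 + 2·4 + 1; at 5: 2·5^2 + 2·5 + 1 = 61; next = 60

19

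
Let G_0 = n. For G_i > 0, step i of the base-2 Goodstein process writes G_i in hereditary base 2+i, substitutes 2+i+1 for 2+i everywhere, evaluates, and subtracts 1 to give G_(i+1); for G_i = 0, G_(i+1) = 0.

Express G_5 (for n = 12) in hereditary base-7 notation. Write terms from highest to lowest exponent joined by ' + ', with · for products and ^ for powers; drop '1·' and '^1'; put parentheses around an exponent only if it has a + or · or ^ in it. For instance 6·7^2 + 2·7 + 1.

i=0: 12 = 2^(2 + 1) + 2^2 (b=2); 2→3: 3^(3 + 1) + 3^3 = 108; 108−1 = 107
i=1: 107 = 3^(3 + 1) + 2·3^2 + 2·3 + 2 (b=3); 3→4: 4^(4 + 1) + 2·4^2 + 2·4 + 2 = 1066; 1066−1 = 1065
i=2: 1065 = 4^(4 + 1) + 2·4^2 + 2·4 + 1 (b=4); 4→5: 5^(5 + 1) + 2·5^2 + 2·5 + 1 = 15686; 15686−1 = 15685
i=3: 15685 = 5^(5 + 1) + 2·5^2 + 2·5 (b=5); 5→6: 6^(6 + 1) + 2·6^2 + 2·6 = 280020; 280020−1 = 280019
i=4: 280019 = 6^(6 + 1) + 2·6^2 + 6 + 5 (b=6); 6→7: 7^(7 + 1) + 2·7^2 + 7 + 5 = 5764911; 5764911−1 = 5764910
i=5: 5764910 = 7^(7 + 1) + 2·7^2 + 7 + 4 (b=7); 7→8: 8^(8 + 1) + 2·8^2 + 8 + 4 = 134217868; 134217868−1 = 134217867

7^(7 + 1) + 2·7^2 + 7 + 4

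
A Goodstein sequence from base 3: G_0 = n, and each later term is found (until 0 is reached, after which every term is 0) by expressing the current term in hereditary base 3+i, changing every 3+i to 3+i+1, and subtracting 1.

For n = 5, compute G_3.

5

i=0: 5 = 3 + 2 (b=3); 3→4: 4 + 2 = 6; 6−1 = 5
i=1: 5 = 4 + 1 (b=4); 4→5: 5 + 1 = 6; 6−1 = 5
i=2: 5 = 5 (b=5); 5→6: 6 = 6; 6−1 = 5
i=3: 5 = 5 (b=6); 6→7: 5 = 5; 5−1 = 4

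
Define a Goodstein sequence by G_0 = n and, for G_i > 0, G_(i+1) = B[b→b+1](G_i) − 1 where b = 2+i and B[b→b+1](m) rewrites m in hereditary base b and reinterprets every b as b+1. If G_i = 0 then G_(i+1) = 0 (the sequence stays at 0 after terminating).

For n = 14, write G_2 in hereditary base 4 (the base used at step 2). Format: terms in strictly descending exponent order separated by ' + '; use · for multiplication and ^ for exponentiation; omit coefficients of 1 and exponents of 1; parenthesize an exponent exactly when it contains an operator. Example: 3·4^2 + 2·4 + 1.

[0] 14 ≡ 2^(2 + 1) + 2^2 + 2 (base 2). Lift 3: 111. −1: 110.
[1] 110 ≡ 3^(3 + 1) + 3^3 + 2 (base 3). Lift 4: 1282. −1: 1281.

4^(4 + 1) + 4^4 + 1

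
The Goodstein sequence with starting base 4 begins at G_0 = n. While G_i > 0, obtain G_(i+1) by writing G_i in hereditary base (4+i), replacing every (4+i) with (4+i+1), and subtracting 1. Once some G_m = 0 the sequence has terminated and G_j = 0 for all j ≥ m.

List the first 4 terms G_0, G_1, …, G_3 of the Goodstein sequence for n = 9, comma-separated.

9, 10, 11, 11

G_0 = 9. HB_4(9) = 2·4 + 1. Bump = 11. G_1 = 10.
G_1 = 10. HB_5(10) = 2·5. Bump = 12. G_2 = 11.
G_2 = 11. HB_6(11) = 6 + 5. Bump = 12. G_3 = 11.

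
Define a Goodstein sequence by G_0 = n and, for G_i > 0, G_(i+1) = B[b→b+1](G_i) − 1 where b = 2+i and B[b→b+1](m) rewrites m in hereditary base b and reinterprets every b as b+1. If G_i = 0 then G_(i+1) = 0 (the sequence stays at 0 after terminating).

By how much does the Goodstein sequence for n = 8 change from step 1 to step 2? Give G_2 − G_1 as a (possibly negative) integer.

473

base 2: 8 = 2^(2 + 1); at 3: 3^(3 + 1) = 81; next = 80
base 3: 80 = 2·3^3 + 2·3^2 + 2·3 + 2; at 4: 2·4^4 + 2·4^2 + 2·4 + 2 = 554; next = 553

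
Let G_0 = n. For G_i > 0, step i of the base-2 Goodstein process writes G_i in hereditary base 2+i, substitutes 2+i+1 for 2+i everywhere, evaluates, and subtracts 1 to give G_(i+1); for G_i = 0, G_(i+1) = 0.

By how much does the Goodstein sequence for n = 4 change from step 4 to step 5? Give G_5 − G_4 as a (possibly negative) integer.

G_0=4  [base 2] 2^2  →[2↦3]→  3^3 = 27  −1 ⇒ G_1=26
G_1=26  [base 3] 2·3^2 + 2·3 + 2  →[3↦4]→  2·4^2 + 2·4 + 2 = 42  −1 ⇒ G_2=41
G_2=41  [base 4] 2·4^2 + 2·4 + 1  →[4↦5]→  2·5^2 + 2·5 + 1 = 61  −1 ⇒ G_3=60
G_3=60  [base 5] 2·5^2 + 2·5  →[5↦6]→  2·6^2 + 2·6 = 84  −1 ⇒ G_4=83
G_4=83  [base 6] 2·6^2 + 6 + 5  →[6↦7]→  2·7^2 + 7 + 5 = 110  −1 ⇒ G_5=109

26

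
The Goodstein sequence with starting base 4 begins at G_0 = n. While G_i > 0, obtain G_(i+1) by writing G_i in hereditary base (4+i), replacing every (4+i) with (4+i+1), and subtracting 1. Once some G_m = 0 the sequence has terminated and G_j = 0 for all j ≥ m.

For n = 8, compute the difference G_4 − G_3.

0

(0) 8|_4 = 2·4 ↦ 2·5|_5 = 10 ⇒ 9
(1) 9|_5 = 5 + 4 ↦ 6 + 4|_6 = 10 ⇒ 9
(2) 9|_6 = 6 + 3 ↦ 7 + 3|_7 = 10 ⇒ 9
(3) 9|_7 = 7 + 2 ↦ 8 + 2|_8 = 10 ⇒ 9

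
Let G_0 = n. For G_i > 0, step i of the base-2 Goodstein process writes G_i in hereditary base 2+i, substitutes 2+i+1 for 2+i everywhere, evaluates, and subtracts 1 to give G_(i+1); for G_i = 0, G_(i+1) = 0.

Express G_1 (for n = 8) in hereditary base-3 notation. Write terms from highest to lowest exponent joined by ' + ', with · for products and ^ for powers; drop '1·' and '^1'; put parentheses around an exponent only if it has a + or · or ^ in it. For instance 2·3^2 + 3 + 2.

8 —HB2→ 2^(2 + 1) —bump→ 3^(3 + 1) = 81 —(−1)→ 80
80 —HB3→ 2·3^3 + 2·3^2 + 2·3 + 2 —bump→ 2·4^4 + 2·4^2 + 2·4 + 2 = 554 —(−1)→ 553

2·3^3 + 2·3^2 + 2·3 + 2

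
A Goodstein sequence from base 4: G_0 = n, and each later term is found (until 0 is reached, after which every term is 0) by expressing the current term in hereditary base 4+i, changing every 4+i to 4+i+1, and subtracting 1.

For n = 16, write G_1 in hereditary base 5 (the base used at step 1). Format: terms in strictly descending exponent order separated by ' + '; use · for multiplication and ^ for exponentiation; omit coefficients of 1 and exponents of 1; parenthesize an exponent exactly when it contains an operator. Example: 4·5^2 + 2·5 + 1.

4·5 + 4

G_0=16  [base 4] 4^2  →[4↦5]→  5^2 = 25  −1 ⇒ G_1=24
G_1=24  [base 5] 4·5 + 4  →[5↦6]→  4·6 + 4 = 28  −1 ⇒ G_2=27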